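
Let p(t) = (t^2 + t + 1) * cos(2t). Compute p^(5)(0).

Multiply each power in the prefactor through the base expansion.
The coefficient of t^5 in the expansion is 2/3, so p^(5)(0) = 5! * (2/3) = 80.

80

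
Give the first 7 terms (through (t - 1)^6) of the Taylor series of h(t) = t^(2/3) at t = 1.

h(1) = 1
h′(1) = 2/3
h′′(1) = -2/9
h′′′(1) = 8/27
h^(4)(1) = -56/81
h^(5)(1) = 560/243
h^(6)(1) = -7280/729
The Taylor polynomial is Σ h^(k)(1)/k! · (t - 1)^k.

-91*(t - 1)^6/6561 + 14*(t - 1)^5/729 - 7*(t - 1)^4/243 + 4*(t - 1)^3/81 - (t - 1)^2/9 + 2*(t - 1)/3 + 1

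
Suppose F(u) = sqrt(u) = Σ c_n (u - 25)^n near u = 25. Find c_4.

-1/2000000

Differentiate repeatedly and evaluate at the center.
F(25) = 5
F′(25) = 1/10
F′′(25) = -1/500
F′′′(25) = 3/25000
F^(4)(25) = -3/250000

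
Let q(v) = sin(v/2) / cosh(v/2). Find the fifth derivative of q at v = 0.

9/8

Divide the numerator series by the denominator series (power-series long division).
The coefficient of v^5 in the expansion is 3/320, so q^(5)(0) = 5! * (3/320) = 9/8.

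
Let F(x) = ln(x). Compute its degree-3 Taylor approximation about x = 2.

(x - 2)^3/24 - (x - 2)^2/8 + (x - 2)/2 + ln(2)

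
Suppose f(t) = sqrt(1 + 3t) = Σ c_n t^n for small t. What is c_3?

27/16

f(0) = 1
f′(0) = 3/2
f′′(0) = -9/4
f′′′(0) = 81/8
So c_3 = f′′′(0)/3! = 27/16.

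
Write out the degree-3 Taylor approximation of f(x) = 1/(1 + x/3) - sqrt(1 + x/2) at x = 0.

Expand each term separately and add.
[x^0] = 0;  [x^1] = -7/12;  [x^2] = 41/288;  [x^3] = -155/3456.

-155*x^3/3456 + 41*x^2/288 - 7*x/12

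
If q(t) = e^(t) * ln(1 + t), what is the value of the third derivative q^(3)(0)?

Write out both Maclaurin series and multiply, keeping only the needed powers.
From the series, [t^3] q = 1/3; multiply by 3! = 6 to get 2.

2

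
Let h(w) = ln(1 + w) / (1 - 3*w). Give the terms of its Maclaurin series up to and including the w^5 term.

1399*w^5/20 + 93*w^4/4 + 47*w^3/6 + 5*w^2/2 + w

Multiply the numerator's expansion by the denominator's geometric series.
[w^0] = 0;  [w^1] = 1;  [w^2] = 5/2;  [w^3] = 47/6;  [w^4] = 93/4;  [w^5] = 1399/20.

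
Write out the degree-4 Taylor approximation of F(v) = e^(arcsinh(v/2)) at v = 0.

Compose series: expand the inner function first, then feed it into the outer expansion.
F(0) = 1
F′(0) = 1/2
F′′(0) = 1/4
F′′′(0) = 0
F^(4)(0) = -3/16

-v^4/128 + v^2/8 + v/2 + 1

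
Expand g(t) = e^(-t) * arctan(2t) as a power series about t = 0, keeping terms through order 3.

-5*t^3/3 - 2*t^2 + 2*t

Write out both Maclaurin series and multiply, keeping only the needed powers.
[t^0] = 0;  [t^1] = 2;  [t^2] = -2;  [t^3] = -5/3.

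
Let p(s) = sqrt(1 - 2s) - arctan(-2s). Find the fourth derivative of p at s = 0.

Combine the two series term by term.
The coefficient of s^4 in the expansion is -5/8, so p^(4)(0) = 4! * (-5/8) = -15.

-15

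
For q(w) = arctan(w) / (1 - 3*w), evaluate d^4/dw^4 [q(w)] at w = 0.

Use 1/(1 - r) = Σ r^k on the denominator, then take the Cauchy product.
From the series, [w^4] q = 26; multiply by 4! = 24 to get 624.

624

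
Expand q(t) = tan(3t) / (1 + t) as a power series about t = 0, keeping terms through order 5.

Multiply the two series term by term and collect like powers.
[t^0] = 0;  [t^1] = 3;  [t^2] = -3;  [t^3] = 12;  [t^4] = -12;  [t^5] = 222/5.

222*t^5/5 - 12*t^4 + 12*t^3 - 3*t^2 + 3*t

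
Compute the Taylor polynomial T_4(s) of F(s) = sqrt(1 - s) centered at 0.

-5*s^4/128 - s^3/16 - s^2/8 - s/2 + 1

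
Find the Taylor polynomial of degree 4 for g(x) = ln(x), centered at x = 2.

[(x - 2)^0] = ln(2);  [(x - 2)^1] = 1/2;  [(x - 2)^2] = -1/8;  [(x - 2)^3] = 1/24;  [(x - 2)^4] = -1/64.

-(x - 2)^4/64 + (x - 2)^3/24 - (x - 2)^2/8 + (x - 2)/2 + ln(2)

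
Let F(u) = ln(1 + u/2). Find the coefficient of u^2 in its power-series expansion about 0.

F(0) = 0
F′(0) = 1/2
F′′(0) = -1/4

-1/8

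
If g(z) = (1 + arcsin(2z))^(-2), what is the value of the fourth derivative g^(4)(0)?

Plug the Maclaurin series of the inner function into that of the outer and collect terms.
The coefficient of z^4 in the expansion is 96, so g^(4)(0) = 4! * (96) = 2304.

2304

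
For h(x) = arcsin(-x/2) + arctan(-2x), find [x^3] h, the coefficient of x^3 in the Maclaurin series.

127/48

Add the two expansions coefficient-wise.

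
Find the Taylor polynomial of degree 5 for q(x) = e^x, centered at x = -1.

q(-1) = e^(-1)
q′(-1) = e^(-1)
q′′(-1) = e^(-1)
q′′′(-1) = e^(-1)
q^(4)(-1) = e^(-1)
q^(5)(-1) = e^(-1)
The Taylor polynomial is Σ q^(k)(-1)/k! · (x + 1)^k.

(x + 1)^5*e^(-1)/120 + (x + 1)^4*e^(-1)/24 + (x + 1)^3*e^(-1)/6 + (x + 1)^2*e^(-1)/2 + (x + 1)*e^(-1) + e^(-1)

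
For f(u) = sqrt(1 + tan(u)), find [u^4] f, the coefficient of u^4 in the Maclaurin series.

Compose series: expand the inner function first, then feed it into the outer expansion.
f(0) = 1
f′(0) = 1/2
f′′(0) = -1/4
f′′′(0) = 11/8
f^(4)(0) = -47/16
So c_4 = f^(4)(0)/4! = -47/384.

-47/384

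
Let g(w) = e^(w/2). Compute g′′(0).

Use the known series and substitute for the argument.
The coefficient of w^2 in the expansion is 1/8, so g′′(0) = 2! * (1/8) = 1/4.

1/4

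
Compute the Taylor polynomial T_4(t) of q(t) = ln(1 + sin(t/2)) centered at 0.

Substitute the inner expansion into the outer series and collect powers.
q(0) = 0
q′(0) = 1/2
q′′(0) = -1/4
q′′′(0) = 1/8
q^(4)(0) = -1/8
Dividing each by k! gives the coefficients c_0, ..., c_4.

-t^4/192 + t^3/48 - t^2/8 + t/2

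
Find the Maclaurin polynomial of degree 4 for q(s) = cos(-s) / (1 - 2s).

337*s^4/24 + 7*s^3 + 7*s^2/2 + 2*s + 1

Multiply the two series term by term and collect like powers.
q(0) = 1
q′(0) = 2
q′′(0) = 7
q′′′(0) = 42
q^(4)(0) = 337
The Taylor polynomial is Σ q^(k)(0)/k! · s^k.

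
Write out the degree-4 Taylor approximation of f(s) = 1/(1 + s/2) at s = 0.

s^4/16 - s^3/8 + s^2/4 - s/2 + 1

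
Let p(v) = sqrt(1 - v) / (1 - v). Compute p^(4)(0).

Take the Cauchy product of the two expansions.
From the series, [v^4] p = 35/128; multiply by 4! = 24 to get 105/16.

105/16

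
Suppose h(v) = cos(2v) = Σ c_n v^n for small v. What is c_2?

-2

[v^0] = 1;  [v^1] = 0;  [v^2] = -2.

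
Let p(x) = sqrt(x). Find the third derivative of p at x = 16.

From the series, [(x - 16)^3] p = 1/16384; multiply by 3! = 6 to get 3/8192.

3/8192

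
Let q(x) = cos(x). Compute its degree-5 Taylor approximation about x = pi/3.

-sqrt(3)*(x - pi/3)^5/240 + (x - pi/3)^4/48 + sqrt(3)*(x - pi/3)^3/12 - (x - pi/3)^2/4 - sqrt(3)*(x - pi/3)/2 + 1/2

[(x - pi/3)^0] = 1/2;  [(x - pi/3)^1] = -sqrt(3)/2;  [(x - pi/3)^2] = -1/4;  [(x - pi/3)^3] = sqrt(3)/12;  [(x - pi/3)^4] = 1/48;  [(x - pi/3)^5] = -sqrt(3)/240.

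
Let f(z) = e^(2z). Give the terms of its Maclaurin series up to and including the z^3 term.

4*z^3/3 + 2*z^2 + 2*z + 1

f(0) = 1
f′(0) = 2
f′′(0) = 4
f′′′(0) = 8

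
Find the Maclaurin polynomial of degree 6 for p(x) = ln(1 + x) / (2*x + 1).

Multiply the numerator's expansion by the denominator's geometric series.
p(0) = 0
p′(0) = 1
p′′(0) = -5
p′′′(0) = 32
p^(4)(0) = -262
p^(5)(0) = 2644
p^(6)(0) = -31848

-1327*x^6/30 + 661*x^5/30 - 131*x^4/12 + 16*x^3/3 - 5*x^2/2 + x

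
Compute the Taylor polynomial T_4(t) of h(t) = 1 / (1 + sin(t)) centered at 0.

Write 1/(1+u) = 1 - u + u^2 - u^3 + ... and substitute the series for u.

2*t^4/3 - 5*t^3/6 + t^2 - t + 1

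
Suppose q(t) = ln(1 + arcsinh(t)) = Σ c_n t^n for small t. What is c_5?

Let u equal the inner series; expand the outer function in u and truncate.
q(0) = 0
q′(0) = 1
q′′(0) = -1
q′′′(0) = 1
q^(4)(0) = -2
q^(5)(0) = 13
Then c_k = q^(k)(0)/k! gives each Taylor coefficient.

13/120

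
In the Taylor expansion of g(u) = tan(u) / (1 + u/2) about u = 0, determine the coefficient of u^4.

Multiply the two series term by term and collect like powers.
[u^0] = 0;  [u^1] = 1;  [u^2] = -1/2;  [u^3] = 7/12;  [u^4] = -7/24.

-7/24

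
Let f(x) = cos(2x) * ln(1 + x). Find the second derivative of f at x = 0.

-1

Expand each factor separately, then convolve coefficients.
The coefficient of x^2 in the expansion is -1/2, so f′′(0) = 2! * (-1/2) = -1.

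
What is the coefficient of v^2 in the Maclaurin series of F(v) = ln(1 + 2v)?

-2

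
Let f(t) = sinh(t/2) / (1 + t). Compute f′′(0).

Write out both Maclaurin series and multiply, keeping only the needed powers.
The coefficient of t^2 in the expansion is -1/2, so f′′(0) = 2! * (-1/2) = -1.

-1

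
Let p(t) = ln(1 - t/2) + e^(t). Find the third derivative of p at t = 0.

Combine the two series term by term.
The coefficient of t^3 in the expansion is 1/8, so p′′′(0) = 3! * (1/8) = 3/4.

3/4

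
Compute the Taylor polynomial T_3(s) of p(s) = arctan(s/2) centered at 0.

[s^0] = 0;  [s^1] = 1/2;  [s^2] = 0;  [s^3] = -1/24.

-s^3/24 + s/2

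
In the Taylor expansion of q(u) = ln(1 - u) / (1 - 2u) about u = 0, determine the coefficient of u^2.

-5/2

Write out both Maclaurin series and multiply, keeping only the needed powers.
q(0) = 0
q′(0) = -1
q′′(0) = -5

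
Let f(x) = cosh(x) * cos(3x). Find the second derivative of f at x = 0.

Multiply the two series term by term and collect like powers.
From the series, [x^2] f = -4; multiply by 2! = 2 to get -8.

-8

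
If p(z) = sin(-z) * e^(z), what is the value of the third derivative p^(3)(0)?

-2

Multiply the two series term by term and collect like powers.
The coefficient of z^3 in the expansion is -1/3, so p′′′(0) = 3! * (-1/3) = -2.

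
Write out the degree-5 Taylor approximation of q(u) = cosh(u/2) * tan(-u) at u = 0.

Write out both Maclaurin series and multiply, keeping only the needed powers.
q(0) = 0
q′(0) = -1
q′′(0) = 0
q′′′(0) = -11/4
q^(4)(0) = 0
q^(5)(0) = -341/16
The Taylor polynomial is Σ q^(k)(0)/k! · u^k.

-341*u^5/1920 - 11*u^3/24 - u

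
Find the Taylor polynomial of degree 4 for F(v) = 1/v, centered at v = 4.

(v - 4)^4/1024 - (v - 4)^3/256 + (v - 4)^2/64 - (v - 4)/16 + 1/4

[(v - 4)^0] = 1/4;  [(v - 4)^1] = -1/16;  [(v - 4)^2] = 1/64;  [(v - 4)^3] = -1/256;  [(v - 4)^4] = 1/1024.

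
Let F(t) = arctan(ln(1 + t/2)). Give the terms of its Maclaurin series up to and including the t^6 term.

-t^6/1536 - 11*t^5/1920 + t^4/64 - t^2/8 + t/2

Plug the Maclaurin series of the inner function into that of the outer and collect terms.
F(0) = 0
F′(0) = 1/2
F′′(0) = -1/4
F′′′(0) = 0
F^(4)(0) = 3/8
F^(5)(0) = -11/16
F^(6)(0) = -15/32
Then c_k = F^(k)(0)/k! gives each Taylor coefficient.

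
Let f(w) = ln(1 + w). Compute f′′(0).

The coefficient of w^2 in the expansion is -1/2, so f′′(0) = 2! * (-1/2) = -1.

-1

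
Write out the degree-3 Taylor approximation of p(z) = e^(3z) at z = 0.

9*z^3/2 + 9*z^2/2 + 3*z + 1

Apply the Taylor formula c_k = f^(k)(a)/k!.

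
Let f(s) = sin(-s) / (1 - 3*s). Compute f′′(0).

-6

Multiply the numerator's expansion by the denominator's geometric series.
The coefficient of s^2 in the expansion is -3, so f′′(0) = 2! * (-3) = -6.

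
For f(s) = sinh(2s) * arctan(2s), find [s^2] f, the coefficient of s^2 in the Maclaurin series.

Take the Cauchy product of the two expansions.
[s^0] = 0;  [s^1] = 0;  [s^2] = 4.

4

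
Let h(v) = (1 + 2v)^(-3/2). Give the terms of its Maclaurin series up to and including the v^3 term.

-35*v^3/2 + 15*v^2/2 - 3*v + 1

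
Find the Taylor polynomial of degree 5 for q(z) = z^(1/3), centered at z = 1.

Compute the successive derivatives at the expansion point and divide by k!.
q(1) = 1
q′(1) = 1/3
q′′(1) = -2/9
q′′′(1) = 10/27
q^(4)(1) = -80/81
q^(5)(1) = 880/243

22*(z - 1)^5/729 - 10*(z - 1)^4/243 + 5*(z - 1)^3/81 - (z - 1)^2/9 + (z - 1)/3 + 1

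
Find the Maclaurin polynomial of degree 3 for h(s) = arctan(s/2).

-s^3/24 + s/2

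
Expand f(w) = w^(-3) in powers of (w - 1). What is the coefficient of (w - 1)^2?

Use the known series and substitute for the argument.
[(w - 1)^0] = 1;  [(w - 1)^1] = -3;  [(w - 1)^2] = 6.
So c_2 = f′′(1)/2! = 6.

6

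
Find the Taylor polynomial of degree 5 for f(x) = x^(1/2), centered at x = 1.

7*(x - 1)^5/256 - 5*(x - 1)^4/128 + (x - 1)^3/16 - (x - 1)^2/8 + (x - 1)/2 + 1

f(1) = 1
f′(1) = 1/2
f′′(1) = -1/4
f′′′(1) = 3/8
f^(4)(1) = -15/16
f^(5)(1) = 105/32
Dividing each by k! gives the coefficients c_0, ..., c_5.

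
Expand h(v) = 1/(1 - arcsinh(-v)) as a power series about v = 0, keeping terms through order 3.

Compose series: expand the inner function first, then feed it into the outer expansion.
h(0) = 1
h′(0) = -1
h′′(0) = 2
h′′′(0) = -5

-5*v^3/6 + v^2 - v + 1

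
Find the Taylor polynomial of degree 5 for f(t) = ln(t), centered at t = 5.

Apply the Taylor formula c_k = f^(k)(a)/k!.
[(t - 5)^0] = ln(5);  [(t - 5)^1] = 1/5;  [(t - 5)^2] = -1/50;  [(t - 5)^3] = 1/375;  [(t - 5)^4] = -1/2500;  [(t - 5)^5] = 1/15625.

(t - 5)^5/15625 - (t - 5)^4/2500 + (t - 5)^3/375 - (t - 5)^2/50 + (t - 5)/5 + ln(5)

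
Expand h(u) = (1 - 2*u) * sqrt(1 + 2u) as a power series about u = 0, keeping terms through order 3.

Shift and add copies of the series according to the polynomial's terms.
h(0) = 1
h′(0) = -1
h′′(0) = -5
h′′′(0) = 9

3*u^3/2 - 5*u^2/2 - u + 1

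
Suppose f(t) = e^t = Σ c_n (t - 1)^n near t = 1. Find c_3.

[(t - 1)^0] = e;  [(t - 1)^1] = e;  [(t - 1)^2] = e/2;  [(t - 1)^3] = e/6.

e/6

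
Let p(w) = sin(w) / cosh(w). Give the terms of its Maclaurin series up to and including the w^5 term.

3*w^5/10 - 2*w^3/3 + w

Divide the numerator series by the denominator series (power-series long division).
[w^0] = 0;  [w^1] = 1;  [w^2] = 0;  [w^3] = -2/3;  [w^4] = 0;  [w^5] = 3/10.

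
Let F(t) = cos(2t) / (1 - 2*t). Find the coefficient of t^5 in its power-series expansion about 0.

Expand 1/(denominator) as a geometric series and multiply by the numerator's series.
[t^0] = 1;  [t^1] = 2;  [t^2] = 2;  [t^3] = 4;  [t^4] = 26/3;  [t^5] = 52/3.

52/3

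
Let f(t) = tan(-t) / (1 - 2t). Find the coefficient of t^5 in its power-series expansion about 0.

-262/15

Multiply the two series term by term and collect like powers.
[t^0] = 0;  [t^1] = -1;  [t^2] = -2;  [t^3] = -13/3;  [t^4] = -26/3;  [t^5] = -262/15.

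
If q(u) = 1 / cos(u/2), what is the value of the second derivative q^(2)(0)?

1/4

Divide the numerator series by the denominator series (power-series long division).
The coefficient of u^2 in the expansion is 1/8, so q′′(0) = 2! * (1/8) = 1/4.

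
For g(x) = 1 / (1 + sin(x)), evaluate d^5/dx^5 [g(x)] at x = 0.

Expand as Σ (-1)^k u^k with u equal to the inner function's series.
From the series, [x^5] g = -61/120; multiply by 5! = 120 to get -61.

-61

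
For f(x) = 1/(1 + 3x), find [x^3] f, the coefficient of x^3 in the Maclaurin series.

Apply the Taylor formula c_k = f^(k)(a)/k!.
f(0) = 1
f′(0) = -3
f′′(0) = 18
f′′′(0) = -162

-27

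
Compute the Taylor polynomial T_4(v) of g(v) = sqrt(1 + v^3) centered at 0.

v^3/2 + 1

[v^0] = 1;  [v^1] = 0;  [v^2] = 0;  [v^3] = 1/2;  [v^4] = 0.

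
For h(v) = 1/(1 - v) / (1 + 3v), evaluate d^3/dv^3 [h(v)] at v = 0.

-120

Take the Cauchy product of the two expansions.
From the series, [v^3] h = -20; multiply by 3! = 6 to get -120.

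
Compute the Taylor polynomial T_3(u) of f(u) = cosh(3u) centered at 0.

9*u^2/2 + 1

Apply the Taylor formula c_k = f^(k)(a)/k!.
[u^0] = 1;  [u^1] = 0;  [u^2] = 9/2;  [u^3] = 0.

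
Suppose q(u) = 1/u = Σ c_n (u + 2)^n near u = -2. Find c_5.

[(u + 2)^0] = -1/2;  [(u + 2)^1] = -1/4;  [(u + 2)^2] = -1/8;  [(u + 2)^3] = -1/16;  [(u + 2)^4] = -1/32;  [(u + 2)^5] = -1/64.

-1/64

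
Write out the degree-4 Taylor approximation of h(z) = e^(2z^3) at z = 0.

2*z^3 + 1

h(0) = 1
h′(0) = 0
h′′(0) = 0
h′′′(0) = 12
h^(4)(0) = 0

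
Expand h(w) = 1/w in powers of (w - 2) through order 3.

Apply the Taylor formula c_k = f^(k)(a)/k!.
h(2) = 1/2
h′(2) = -1/4
h′′(2) = 1/4
h′′′(2) = -3/8
Then c_k = h^(k)(2)/k! gives each Taylor coefficient.

-(w - 2)^3/16 + (w - 2)^2/8 - (w - 2)/4 + 1/2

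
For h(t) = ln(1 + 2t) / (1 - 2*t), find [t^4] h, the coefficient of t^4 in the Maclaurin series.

Multiply the numerator's expansion by the denominator's geometric series.
h(0) = 0
h′(0) = 2
h′′(0) = 4
h′′′(0) = 40
h^(4)(0) = 224
Dividing each by k! gives the coefficients c_0, ..., c_4.

28/3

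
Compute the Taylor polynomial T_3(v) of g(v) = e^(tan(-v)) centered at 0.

Let u equal the inner series; expand the outer function in u and truncate.
g(0) = 1
g′(0) = -1
g′′(0) = 1
g′′′(0) = -3

-v^3/2 + v^2/2 - v + 1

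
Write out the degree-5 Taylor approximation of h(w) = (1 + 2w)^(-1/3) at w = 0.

Use the known series and substitute for the argument.
h(0) = 1
h′(0) = -2/3
h′′(0) = 16/9
h′′′(0) = -224/27
h^(4)(0) = 4480/81
h^(5)(0) = -116480/243
Dividing each by k! gives the coefficients c_0, ..., c_5.

-2912*w^5/729 + 560*w^4/243 - 112*w^3/81 + 8*w^2/9 - 2*w/3 + 1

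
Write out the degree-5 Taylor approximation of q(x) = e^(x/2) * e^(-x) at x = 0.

-x^5/3840 + x^4/384 - x^3/48 + x^2/8 - x/2 + 1

Multiply the two series term by term and collect like powers.
[x^0] = 1;  [x^1] = -1/2;  [x^2] = 1/8;  [x^3] = -1/48;  [x^4] = 1/384;  [x^5] = -1/3840.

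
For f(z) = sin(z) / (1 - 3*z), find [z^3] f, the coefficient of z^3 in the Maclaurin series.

53/6

Multiply the numerator's expansion by the denominator's geometric series.
[z^0] = 0;  [z^1] = 1;  [z^2] = 3;  [z^3] = 53/6.
So c_3 = f′′′(0)/3! = 53/6.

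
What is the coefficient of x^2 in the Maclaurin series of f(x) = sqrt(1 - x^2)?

f(0) = 1
f′(0) = 0
f′′(0) = -1

-1/2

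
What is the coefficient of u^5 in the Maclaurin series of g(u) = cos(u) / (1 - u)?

13/24

Expand 1/(denominator) as a geometric series and multiply by the numerator's series.
[u^0] = 1;  [u^1] = 1;  [u^2] = 1/2;  [u^3] = 1/2;  [u^4] = 13/24;  [u^5] = 13/24.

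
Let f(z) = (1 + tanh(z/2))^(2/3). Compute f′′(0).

Substitute the inner expansion into the outer series and collect powers.
The coefficient of z^2 in the expansion is -1/36, so f′′(0) = 2! * (-1/36) = -1/18.

-1/18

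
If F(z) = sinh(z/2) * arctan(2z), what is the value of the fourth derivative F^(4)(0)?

Multiply the two series term by term and collect like powers.
The coefficient of z^4 in the expansion is -31/24, so F^(4)(0) = 4! * (-31/24) = -31.

-31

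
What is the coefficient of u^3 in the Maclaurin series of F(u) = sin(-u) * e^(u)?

Expand each factor separately, then convolve coefficients.
F(0) = 0
F′(0) = -1
F′′(0) = -2
F′′′(0) = -2
So c_3 = F′′′(0)/3! = -1/3.

-1/3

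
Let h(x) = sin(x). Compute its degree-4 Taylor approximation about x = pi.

(x - pi)^3/6 - (x - pi)

[(x - pi)^0] = 0;  [(x - pi)^1] = -1;  [(x - pi)^2] = 0;  [(x - pi)^3] = 1/6;  [(x - pi)^4] = 0.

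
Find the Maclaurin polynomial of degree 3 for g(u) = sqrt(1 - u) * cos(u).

3*u^3/16 - 5*u^2/8 - u/2 + 1

Take the Cauchy product of the two expansions.
g(0) = 1
g′(0) = -1/2
g′′(0) = -5/4
g′′′(0) = 9/8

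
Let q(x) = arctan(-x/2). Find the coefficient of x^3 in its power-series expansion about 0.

1/24

Compute the successive derivatives at the expansion point and divide by k!.
q(0) = 0
q′(0) = -1/2
q′′(0) = 0
q′′′(0) = 1/4
Then c_k = q^(k)(0)/k! gives each Taylor coefficient.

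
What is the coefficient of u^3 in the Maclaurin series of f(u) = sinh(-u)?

Compute the successive derivatives at the expansion point and divide by k!.
f(0) = 0
f′(0) = -1
f′′(0) = 0
f′′′(0) = -1
The Taylor polynomial is Σ f^(k)(0)/k! · u^k.

-1/6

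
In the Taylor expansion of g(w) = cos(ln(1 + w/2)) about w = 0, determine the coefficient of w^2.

Compose series: expand the inner function first, then feed it into the outer expansion.
g(0) = 1
g′(0) = 0
g′′(0) = -1/4
So c_2 = g′′(0)/2! = -1/8.

-1/8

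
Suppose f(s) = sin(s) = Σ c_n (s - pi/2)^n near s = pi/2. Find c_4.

1/24

[(s - pi/2)^0] = 1;  [(s - pi/2)^1] = 0;  [(s - pi/2)^2] = -1/2;  [(s - pi/2)^3] = 0;  [(s - pi/2)^4] = 1/24.
So c_4 = f^(4)(pi/2)/4! = 1/24.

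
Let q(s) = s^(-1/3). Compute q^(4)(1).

280/81

From the series, [(s - 1)^4] q = 35/243; multiply by 4! = 24 to get 280/81.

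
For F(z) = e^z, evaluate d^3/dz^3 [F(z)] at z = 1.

Differentiate repeatedly and evaluate at the center.
The coefficient of (z - 1)^3 in the expansion is e/6, so F′′′(1) = 3! * (e/6) = e.

e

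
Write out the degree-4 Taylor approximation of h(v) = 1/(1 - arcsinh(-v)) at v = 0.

Plug the Maclaurin series of the inner function into that of the outer and collect terms.
h(0) = 1
h′(0) = -1
h′′(0) = 2
h′′′(0) = -5
h^(4)(0) = 16

2*v^4/3 - 5*v^3/6 + v^2 - v + 1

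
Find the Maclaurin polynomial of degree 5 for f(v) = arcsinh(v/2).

3*v^5/1280 - v^3/48 + v/2

Use the known series and substitute for the argument.
f(0) = 0
f′(0) = 1/2
f′′(0) = 0
f′′′(0) = -1/8
f^(4)(0) = 0
f^(5)(0) = 9/32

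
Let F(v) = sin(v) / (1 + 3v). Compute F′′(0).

-6

Multiply the two series term by term and collect like powers.
The coefficient of v^2 in the expansion is -3, so F′′(0) = 2! * (-3) = -6.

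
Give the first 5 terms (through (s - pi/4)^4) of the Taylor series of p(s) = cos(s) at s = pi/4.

sqrt(2)*(s - pi/4)^4/48 + sqrt(2)*(s - pi/4)^3/12 - sqrt(2)*(s - pi/4)^2/4 - sqrt(2)*(s - pi/4)/2 + sqrt(2)/2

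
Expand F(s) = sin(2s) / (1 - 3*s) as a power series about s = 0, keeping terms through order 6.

Expand 1/(denominator) as a geometric series and multiply by the numerator's series.
F(0) = 0
F′(0) = 2
F′′(0) = 12
F′′′(0) = 100
F^(4)(0) = 1200
F^(5)(0) = 18032
F^(6)(0) = 324576
The Taylor polynomial is Σ F^(k)(0)/k! · s^k.

2254*s^6/5 + 2254*s^5/15 + 50*s^4 + 50*s^3/3 + 6*s^2 + 2*s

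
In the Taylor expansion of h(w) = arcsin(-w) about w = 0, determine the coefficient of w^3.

h(0) = 0
h′(0) = -1
h′′(0) = 0
h′′′(0) = -1

-1/6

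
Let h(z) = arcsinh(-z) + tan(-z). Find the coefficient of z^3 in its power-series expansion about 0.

Combine the two series term by term.
[z^0] = 0;  [z^1] = -2;  [z^2] = 0;  [z^3] = -1/6.

-1/6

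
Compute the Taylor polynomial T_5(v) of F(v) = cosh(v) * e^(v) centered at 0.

2*v^5/15 + v^4/3 + 2*v^3/3 + v^2 + v + 1

Take the Cauchy product of the two expansions.
[v^0] = 1;  [v^1] = 1;  [v^2] = 1;  [v^3] = 2/3;  [v^4] = 1/3;  [v^5] = 2/15.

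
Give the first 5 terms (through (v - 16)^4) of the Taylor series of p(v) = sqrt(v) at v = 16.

-5*(v - 16)^4/2097152 + (v - 16)^3/16384 - (v - 16)^2/512 + (v - 16)/8 + 4

Use the known series and substitute for the argument.
p(16) = 4
p′(16) = 1/8
p′′(16) = -1/256
p′′′(16) = 3/8192
p^(4)(16) = -15/262144
Dividing each by k! gives the coefficients c_0, ..., c_4.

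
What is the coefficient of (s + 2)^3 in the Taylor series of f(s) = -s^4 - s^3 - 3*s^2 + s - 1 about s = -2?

7

f(-2) = -23
f′(-2) = 33
f′′(-2) = -42
f′′′(-2) = 42
The Taylor polynomial is Σ f^(k)(-2)/k! · (s + 2)^k.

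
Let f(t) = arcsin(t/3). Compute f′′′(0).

Apply the Taylor formula c_k = f^(k)(a)/k!.
From the series, [t^3] f = 1/162; multiply by 3! = 6 to get 1/27.

1/27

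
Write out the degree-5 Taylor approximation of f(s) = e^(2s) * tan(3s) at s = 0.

Expand each factor separately, then convolve coefficients.
f(0) = 0
f′(0) = 3
f′′(0) = 12
f′′′(0) = 90
f^(4)(0) = 528
f^(5)(0) = 6288

262*s^5/5 + 22*s^4 + 15*s^3 + 6*s^2 + 3*s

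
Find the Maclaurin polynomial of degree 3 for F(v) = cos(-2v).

1 - 2*v^2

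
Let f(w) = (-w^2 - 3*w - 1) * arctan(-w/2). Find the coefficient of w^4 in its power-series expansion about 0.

-1/8

Multiply each power in the prefactor through the base expansion.
f(0) = 0
f′(0) = 1/2
f′′(0) = 3
f′′′(0) = 11/4
f^(4)(0) = -3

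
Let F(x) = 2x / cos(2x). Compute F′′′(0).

24

Divide the numerator series by the denominator series (power-series long division).
The coefficient of x^3 in the expansion is 4, so F′′′(0) = 3! * (4) = 24.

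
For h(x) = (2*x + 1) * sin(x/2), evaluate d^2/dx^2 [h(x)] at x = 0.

Shift and add copies of the series according to the polynomial's terms.
From the series, [x^2] h = 1; multiply by 2! = 2 to get 2.

2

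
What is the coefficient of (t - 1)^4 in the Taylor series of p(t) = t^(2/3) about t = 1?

-7/243

Apply the Taylor formula c_k = f^(k)(a)/k!.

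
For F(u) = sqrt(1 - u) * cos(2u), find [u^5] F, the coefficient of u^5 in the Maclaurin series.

Multiply the two series term by term and collect like powers.
F(0) = 1
F′(0) = -1/2
F′′(0) = -17/4
F′′′(0) = 45/8
F^(4)(0) = 337/16
F^(5)(0) = -905/32

-181/768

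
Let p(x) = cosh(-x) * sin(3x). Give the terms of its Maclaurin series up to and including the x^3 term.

Multiply the two series term by term and collect like powers.
p(0) = 0
p′(0) = 3
p′′(0) = 0
p′′′(0) = -18

-3*x^3 + 3*x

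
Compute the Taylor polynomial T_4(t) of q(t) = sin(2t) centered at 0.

Use the known series and substitute for the argument.
q(0) = 0
q′(0) = 2
q′′(0) = 0
q′′′(0) = -8
q^(4)(0) = 0
Then c_k = q^(k)(0)/k! gives each Taylor coefficient.

-4*t^3/3 + 2*t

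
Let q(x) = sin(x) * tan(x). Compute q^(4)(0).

Write out both Maclaurin series and multiply, keeping only the needed powers.
From the series, [x^4] q = 1/6; multiply by 4! = 24 to get 4.

4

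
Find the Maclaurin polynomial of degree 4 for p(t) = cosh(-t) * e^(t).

Take the Cauchy product of the two expansions.
p(0) = 1
p′(0) = 1
p′′(0) = 2
p′′′(0) = 4
p^(4)(0) = 8
The Taylor polynomial is Σ p^(k)(0)/k! · t^k.

t^4/3 + 2*t^3/3 + t^2 + t + 1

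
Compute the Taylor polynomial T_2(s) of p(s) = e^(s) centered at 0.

p(0) = 1
p′(0) = 1
p′′(0) = 1
The Taylor polynomial is Σ p^(k)(0)/k! · s^k.

s^2/2 + s + 1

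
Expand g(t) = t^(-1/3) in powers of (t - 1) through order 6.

Apply the Taylor formula c_k = f^(k)(a)/k!.
g(1) = 1
g′(1) = -1/3
g′′(1) = 4/9
g′′′(1) = -28/27
g^(4)(1) = 280/81
g^(5)(1) = -3640/243
g^(6)(1) = 58240/729

728*(t - 1)^6/6561 - 91*(t - 1)^5/729 + 35*(t - 1)^4/243 - 14*(t - 1)^3/81 + 2*(t - 1)^2/9 - (t - 1)/3 + 1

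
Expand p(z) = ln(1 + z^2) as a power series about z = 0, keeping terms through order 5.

Use the known series and substitute for the argument.
p(0) = 0
p′(0) = 0
p′′(0) = 2
p′′′(0) = 0
p^(4)(0) = -12
p^(5)(0) = 0

-z^4/2 + z^2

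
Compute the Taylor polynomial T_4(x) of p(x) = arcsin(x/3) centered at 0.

x^3/162 + x/3

[x^0] = 0;  [x^1] = 1/3;  [x^2] = 0;  [x^3] = 1/162;  [x^4] = 0.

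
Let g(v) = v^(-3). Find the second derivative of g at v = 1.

Use the known series and substitute for the argument.
From the series, [(v - 1)^2] g = 6; multiply by 2! = 2 to get 12.

12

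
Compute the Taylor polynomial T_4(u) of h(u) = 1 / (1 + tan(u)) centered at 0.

5*u^4/3 - 4*u^3/3 + u^2 - u + 1

Expand as Σ (-1)^k u^k with u equal to the inner function's series.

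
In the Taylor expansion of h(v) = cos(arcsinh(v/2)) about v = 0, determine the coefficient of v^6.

Plug the Maclaurin series of the inner function into that of the outer and collect terms.
[v^0] = 1;  [v^1] = 0;  [v^2] = -1/8;  [v^3] = 0;  [v^4] = 5/384;  [v^5] = 0;  [v^6] = -17/9216.

-17/9216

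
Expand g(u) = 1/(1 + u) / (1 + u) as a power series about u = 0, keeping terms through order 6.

Write out both Maclaurin series and multiply, keeping only the needed powers.
g(0) = 1
g′(0) = -2
g′′(0) = 6
g′′′(0) = -24
g^(4)(0) = 120
g^(5)(0) = -720
g^(6)(0) = 5040

7*u^6 - 6*u^5 + 5*u^4 - 4*u^3 + 3*u^2 - 2*u + 1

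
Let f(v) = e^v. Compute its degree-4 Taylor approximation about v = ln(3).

Apply the Taylor formula c_k = f^(k)(a)/k!.
[(v - ln(3))^0] = 3;  [(v - ln(3))^1] = 3;  [(v - ln(3))^2] = 3/2;  [(v - ln(3))^3] = 1/2;  [(v - ln(3))^4] = 1/8.

(v - ln(3))^4/8 + (v - ln(3))^3/2 + 3*(v - ln(3))^2/2 + 3*(v - ln(3)) + 3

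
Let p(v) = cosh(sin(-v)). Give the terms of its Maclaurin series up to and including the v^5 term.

-v^4/8 + v^2/2 + 1

Let u equal the inner series; expand the outer function in u and truncate.
p(0) = 1
p′(0) = 0
p′′(0) = 1
p′′′(0) = 0
p^(4)(0) = -3
p^(5)(0) = 0
The Taylor polynomial is Σ p^(k)(0)/k! · v^k.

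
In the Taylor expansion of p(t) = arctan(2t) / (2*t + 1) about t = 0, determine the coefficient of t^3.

Use 1/(1 - r) = Σ r^k on the denominator, then take the Cauchy product.

16/3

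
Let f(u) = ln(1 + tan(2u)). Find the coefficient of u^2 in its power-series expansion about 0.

Compose series: expand the inner function first, then feed it into the outer expansion.
f(0) = 0
f′(0) = 2
f′′(0) = -4
Then c_k = f^(k)(0)/k! gives each Taylor coefficient.

-2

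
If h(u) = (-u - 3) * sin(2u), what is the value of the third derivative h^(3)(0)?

24

Multiply each power in the prefactor through the base expansion.
The coefficient of u^3 in the expansion is 4, so h′′′(0) = 3! * (4) = 24.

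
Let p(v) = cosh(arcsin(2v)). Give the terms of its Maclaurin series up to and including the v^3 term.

2*v^2 + 1

Substitute the inner expansion into the outer series and collect powers.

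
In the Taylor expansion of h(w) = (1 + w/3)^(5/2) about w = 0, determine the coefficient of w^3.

5/432

Use the known series and substitute for the argument.
h(0) = 1
h′(0) = 5/6
h′′(0) = 5/12
h′′′(0) = 5/72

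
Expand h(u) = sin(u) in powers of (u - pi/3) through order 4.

sqrt(3)*(u - pi/3)^4/48 - (u - pi/3)^3/12 - sqrt(3)*(u - pi/3)^2/4 + (u - pi/3)/2 + sqrt(3)/2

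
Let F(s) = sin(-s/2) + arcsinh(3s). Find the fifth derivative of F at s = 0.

69983/32

Add the two expansions coefficient-wise.
From the series, [s^5] F = 69983/3840; multiply by 5! = 120 to get 69983/32.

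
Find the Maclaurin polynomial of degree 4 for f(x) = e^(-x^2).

x^4/2 - x^2 + 1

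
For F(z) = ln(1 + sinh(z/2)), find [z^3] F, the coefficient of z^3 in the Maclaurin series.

1/16

Substitute the inner expansion into the outer series and collect powers.
F(0) = 0
F′(0) = 1/2
F′′(0) = -1/4
F′′′(0) = 3/8
Then c_k = F^(k)(0)/k! gives each Taylor coefficient.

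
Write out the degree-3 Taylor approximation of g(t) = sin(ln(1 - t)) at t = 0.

Compose series: expand the inner function first, then feed it into the outer expansion.
[t^0] = 0;  [t^1] = -1;  [t^2] = -1/2;  [t^3] = -1/6.

-t^3/6 - t^2/2 - t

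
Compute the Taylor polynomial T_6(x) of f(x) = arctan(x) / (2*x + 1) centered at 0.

-446*x^6/15 + 223*x^5/15 - 22*x^4/3 + 11*x^3/3 - 2*x^2 + x

Multiply the numerator's expansion by the denominator's geometric series.
[x^0] = 0;  [x^1] = 1;  [x^2] = -2;  [x^3] = 11/3;  [x^4] = -22/3;  [x^5] = 223/15;  [x^6] = -446/15.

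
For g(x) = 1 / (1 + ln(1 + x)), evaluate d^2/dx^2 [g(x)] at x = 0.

Use the geometric series for the reciprocal, then substitute.
The coefficient of x^2 in the expansion is 3/2, so g′′(0) = 2! * (3/2) = 3.

3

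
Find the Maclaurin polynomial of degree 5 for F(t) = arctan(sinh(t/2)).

Substitute the inner expansion into the outer series and collect powers.
F(0) = 0
F′(0) = 1/2
F′′(0) = 0
F′′′(0) = -1/8
F^(4)(0) = 0
F^(5)(0) = 5/32
Then c_k = F^(k)(0)/k! gives each Taylor coefficient.

t^5/768 - t^3/48 + t/2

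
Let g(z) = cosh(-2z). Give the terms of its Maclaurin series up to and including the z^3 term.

2*z^2 + 1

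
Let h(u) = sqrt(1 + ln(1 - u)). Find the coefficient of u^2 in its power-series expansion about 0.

Substitute the inner expansion into the outer series and collect powers.
So c_2 = h′′(0)/2! = -3/8.

-3/8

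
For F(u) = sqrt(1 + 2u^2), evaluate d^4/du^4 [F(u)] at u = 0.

-12

The coefficient of u^4 in the expansion is -1/2, so F^(4)(0) = 4! * (-1/2) = -12.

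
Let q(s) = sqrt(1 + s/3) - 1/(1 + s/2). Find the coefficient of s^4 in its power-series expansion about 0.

Combine the two series term by term.
q(0) = 0
q′(0) = 2/3
q′′(0) = -19/36
q′′′(0) = 55/72
q^(4)(0) = -653/432
So c_4 = q^(4)(0)/4! = -653/10368.

-653/10368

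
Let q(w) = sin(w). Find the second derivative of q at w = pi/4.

From the series, [(w - pi/4)^2] q = -sqrt(2)/4; multiply by 2! = 2 to get -sqrt(2)/2.

-sqrt(2)/2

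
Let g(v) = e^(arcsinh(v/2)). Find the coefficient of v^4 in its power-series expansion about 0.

Substitute the inner expansion into the outer series and collect powers.
g(0) = 1
g′(0) = 1/2
g′′(0) = 1/4
g′′′(0) = 0
g^(4)(0) = -3/16
Then c_k = g^(k)(0)/k! gives each Taylor coefficient.

-1/128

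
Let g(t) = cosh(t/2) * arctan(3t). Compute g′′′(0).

-207/4

Multiply the two series term by term and collect like powers.
The coefficient of t^3 in the expansion is -69/8, so g′′′(0) = 3! * (-69/8) = -207/4.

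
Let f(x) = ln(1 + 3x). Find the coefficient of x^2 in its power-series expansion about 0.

[x^0] = 0;  [x^1] = 3;  [x^2] = -9/2.

-9/2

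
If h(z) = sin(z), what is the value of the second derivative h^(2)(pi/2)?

Differentiate repeatedly and evaluate at the center.
The coefficient of (z - pi/2)^2 in the expansion is -1/2, so h′′(pi/2) = 2! * (-1/2) = -1.

-1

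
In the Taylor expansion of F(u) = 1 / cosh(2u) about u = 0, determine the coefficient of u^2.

-2

Invert the denominator's series and multiply.
F(0) = 1
F′(0) = 0
F′′(0) = -4
The Taylor polynomial is Σ F^(k)(0)/k! · u^k.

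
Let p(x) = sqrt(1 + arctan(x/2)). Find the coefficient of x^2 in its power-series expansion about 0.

-1/32

Compose series: expand the inner function first, then feed it into the outer expansion.
[x^0] = 1;  [x^1] = 1/4;  [x^2] = -1/32.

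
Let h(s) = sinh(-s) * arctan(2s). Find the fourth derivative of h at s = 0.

Take the Cauchy product of the two expansions.
The coefficient of s^4 in the expansion is 7/3, so h^(4)(0) = 4! * (7/3) = 56.

56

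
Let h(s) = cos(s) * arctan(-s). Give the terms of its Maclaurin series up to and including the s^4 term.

5*s^3/6 - s

Write out both Maclaurin series and multiply, keeping only the needed powers.
h(0) = 0
h′(0) = -1
h′′(0) = 0
h′′′(0) = 5
h^(4)(0) = 0
Dividing each by k! gives the coefficients c_0, ..., c_4.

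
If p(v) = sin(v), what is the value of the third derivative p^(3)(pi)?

1

The coefficient of (v - pi)^3 in the expansion is 1/6, so p′′′(pi) = 3! * (1/6) = 1.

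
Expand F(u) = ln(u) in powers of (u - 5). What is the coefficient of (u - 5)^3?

F(5) = ln(5)
F′(5) = 1/5
F′′(5) = -1/25
F′′′(5) = 2/125
So c_3 = F′′′(5)/3! = 1/375.

1/375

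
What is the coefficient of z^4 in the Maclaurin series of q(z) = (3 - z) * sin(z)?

1/6

Multiply each power in the prefactor through the base expansion.
q(0) = 0
q′(0) = 3
q′′(0) = -2
q′′′(0) = -3
q^(4)(0) = 4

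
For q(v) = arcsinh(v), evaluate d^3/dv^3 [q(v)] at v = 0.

-1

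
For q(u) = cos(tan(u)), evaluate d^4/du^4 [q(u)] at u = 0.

Let u equal the inner series; expand the outer function in u and truncate.
From the series, [u^4] q = -7/24; multiply by 4! = 24 to get -7.

-7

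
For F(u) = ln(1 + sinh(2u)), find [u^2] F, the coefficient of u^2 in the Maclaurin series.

-2

Plug the Maclaurin series of the inner function into that of the outer and collect terms.
F(0) = 0
F′(0) = 2
F′′(0) = -4
So c_2 = F′′(0)/2! = -2.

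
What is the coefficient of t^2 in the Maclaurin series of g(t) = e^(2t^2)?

g(0) = 1
g′(0) = 0
g′′(0) = 4
The Taylor polynomial is Σ g^(k)(0)/k! · t^k.

2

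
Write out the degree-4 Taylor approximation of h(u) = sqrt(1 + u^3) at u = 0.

u^3/2 + 1

Compute the successive derivatives at the expansion point and divide by k!.
h(0) = 1
h′(0) = 0
h′′(0) = 0
h′′′(0) = 3
h^(4)(0) = 0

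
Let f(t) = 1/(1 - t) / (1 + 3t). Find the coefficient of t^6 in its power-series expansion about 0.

Write out both Maclaurin series and multiply, keeping only the needed powers.
f(0) = 1
f′(0) = -2
f′′(0) = 14
f′′′(0) = -120
f^(4)(0) = 1464
f^(5)(0) = -21840
f^(6)(0) = 393840
So c_6 = f^(6)(0)/6! = 547.

547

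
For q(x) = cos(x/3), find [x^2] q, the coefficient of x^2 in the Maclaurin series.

-1/18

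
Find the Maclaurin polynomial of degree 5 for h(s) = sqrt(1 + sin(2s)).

s^5/120 + s^4/24 - s^3/6 - s^2/2 + s + 1

Compose series: expand the inner function first, then feed it into the outer expansion.
h(0) = 1
h′(0) = 1
h′′(0) = -1
h′′′(0) = -1
h^(4)(0) = 1
h^(5)(0) = 1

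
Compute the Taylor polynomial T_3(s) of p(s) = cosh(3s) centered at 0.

p(0) = 1
p′(0) = 0
p′′(0) = 9
p′′′(0) = 0
Then c_k = p^(k)(0)/k! gives each Taylor coefficient.

9*s^2/2 + 1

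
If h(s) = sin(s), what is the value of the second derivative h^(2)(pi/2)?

-1

From the series, [(s - pi/2)^2] h = -1/2; multiply by 2! = 2 to get -1.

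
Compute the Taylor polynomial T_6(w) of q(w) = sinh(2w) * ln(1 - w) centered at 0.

-10*w^6/9 - 7*w^5/6 - 2*w^4 - w^3 - 2*w^2

Write out both Maclaurin series and multiply, keeping only the needed powers.
q(0) = 0
q′(0) = 0
q′′(0) = -4
q′′′(0) = -6
q^(4)(0) = -48
q^(5)(0) = -140
q^(6)(0) = -800
The Taylor polynomial is Σ q^(k)(0)/k! · w^k.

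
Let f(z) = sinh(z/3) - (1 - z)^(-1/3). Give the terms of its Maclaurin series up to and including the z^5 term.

Combine the two series term by term.

-1213*z^5/9720 - 35*z^4/243 - z^3/6 - 2*z^2/9 - 1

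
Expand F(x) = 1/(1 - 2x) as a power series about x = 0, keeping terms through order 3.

8*x^3 + 4*x^2 + 2*x + 1

[x^0] = 1;  [x^1] = 2;  [x^2] = 4;  [x^3] = 8.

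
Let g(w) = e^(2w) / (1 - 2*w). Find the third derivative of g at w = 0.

128

Expand 1/(denominator) as a geometric series and multiply by the numerator's series.
The coefficient of w^3 in the expansion is 64/3, so g′′′(0) = 3! * (64/3) = 128.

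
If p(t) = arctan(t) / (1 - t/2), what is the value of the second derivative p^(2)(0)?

1

Expand each factor separately, then convolve coefficients.
The coefficient of t^2 in the expansion is 1/2, so p′′(0) = 2! * (1/2) = 1.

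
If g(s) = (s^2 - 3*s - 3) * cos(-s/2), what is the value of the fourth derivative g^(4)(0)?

-51/16

Multiply each power in the prefactor through the base expansion.
The coefficient of s^4 in the expansion is -17/128, so g^(4)(0) = 4! * (-17/128) = -51/16.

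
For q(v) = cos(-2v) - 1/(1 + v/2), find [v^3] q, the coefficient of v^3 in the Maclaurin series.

Add the two expansions coefficient-wise.
q(0) = 0
q′(0) = 1/2
q′′(0) = -9/2
q′′′(0) = 3/4
The Taylor polynomial is Σ q^(k)(0)/k! · v^k.

1/8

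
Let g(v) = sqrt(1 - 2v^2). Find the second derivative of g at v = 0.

-2

Use the known series and substitute for the argument.
From the series, [v^2] g = -1; multiply by 2! = 2 to get -2.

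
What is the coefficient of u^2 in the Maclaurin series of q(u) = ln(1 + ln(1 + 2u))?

Compose series: expand the inner function first, then feed it into the outer expansion.
q(0) = 0
q′(0) = 2
q′′(0) = -8
So c_2 = q′′(0)/2! = -4.

-4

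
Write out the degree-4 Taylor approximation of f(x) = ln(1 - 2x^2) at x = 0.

[x^0] = 0;  [x^1] = 0;  [x^2] = -2;  [x^3] = 0;  [x^4] = -2.

-2*x^4 - 2*x^2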